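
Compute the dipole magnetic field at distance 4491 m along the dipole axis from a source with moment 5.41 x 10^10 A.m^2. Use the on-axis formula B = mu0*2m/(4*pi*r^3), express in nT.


m = 5.41 x 10^10 = 54100000000 A.m^2
2m = 108200000000 A.m^2
r^3 = 4491^3 = 90579342771
B = (4pi*10^-7) * 108200000000 / (4*pi * 90579342771) * 1e9
= 135968.130047 / 1138253591265.46 * 1e9
= 119.4533 nT

119.4533


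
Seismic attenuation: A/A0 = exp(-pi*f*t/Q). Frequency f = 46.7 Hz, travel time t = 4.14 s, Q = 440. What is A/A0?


pi*f*t/Q = pi*46.7*4.14/440 = 1.38043
A/A0 = exp(-1.38043) = 0.25147

0.25147


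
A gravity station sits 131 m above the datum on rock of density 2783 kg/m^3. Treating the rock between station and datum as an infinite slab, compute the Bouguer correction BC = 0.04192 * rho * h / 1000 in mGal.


BC = 0.04192 * rho * h / 1000
= 0.04192 * 2783 * 131 / 1000
= 15.2829 mGal

15.2829


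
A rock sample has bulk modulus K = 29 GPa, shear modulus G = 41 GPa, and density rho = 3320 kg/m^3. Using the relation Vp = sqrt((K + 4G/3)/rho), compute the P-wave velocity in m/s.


First compute the effective modulus:
K + 4G/3 = 29e9 + 4*41e9/3 = 83666666666.67 Pa
Then divide by density:
83666666666.67 / 3320 = 25200803.2129 Pa/(kg/m^3)
Take the square root:
Vp = sqrt(25200803.2129) = 5020.04 m/s

5020.04


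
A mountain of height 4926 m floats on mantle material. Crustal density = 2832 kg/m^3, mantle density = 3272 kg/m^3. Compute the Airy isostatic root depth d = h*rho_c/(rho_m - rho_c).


rho_m - rho_c = 3272 - 2832 = 440
d = 4926 * 2832 / 440
= 13950432 / 440
= 31705.53 m

31705.53


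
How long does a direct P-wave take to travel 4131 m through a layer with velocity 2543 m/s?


t = x / V
= 4131 / 2543
= 1.6245 s

1.6245


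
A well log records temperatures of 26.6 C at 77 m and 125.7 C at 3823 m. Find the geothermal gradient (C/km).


dT = 125.7 - 26.6 = 99.1 C
dz = 3823 - 77 = 3746 m
gradient = dT/dz * 1000 = 99.1/3746 * 1000 = 26.4549 C/km

26.4549


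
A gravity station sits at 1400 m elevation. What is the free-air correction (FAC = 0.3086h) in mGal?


FAC = 0.3086 * h
= 0.3086 * 1400
= 432.04 mGal

432.04


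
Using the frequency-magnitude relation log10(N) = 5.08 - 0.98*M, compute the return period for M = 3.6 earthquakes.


log10(N) = 5.08 - 0.98*3.6 = 1.552
N = 10^1.552 = 35.645113
T = 1/N = 1/35.645113 = 0.0281 years

0.0281


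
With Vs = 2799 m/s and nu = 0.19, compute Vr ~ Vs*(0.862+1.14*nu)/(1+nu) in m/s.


Numerator factor = 0.862 + 1.14*0.19 = 1.0786
Denominator = 1 + 0.19 = 1.19
Vr = 2799 * 1.0786 / 1.19 = 2536.98 m/s

2536.98


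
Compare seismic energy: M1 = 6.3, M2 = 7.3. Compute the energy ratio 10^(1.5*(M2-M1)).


M2 - M1 = 7.3 - 6.3 = 1.0
1.5 * 1.0 = 1.5
ratio = 10^1.5 = 31.62

31.62


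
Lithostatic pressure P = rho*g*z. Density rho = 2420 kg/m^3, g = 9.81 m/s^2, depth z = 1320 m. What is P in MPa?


P = rho * g * z / 1e6
= 2420 * 9.81 * 1320 / 1e6
= 31337064.0 / 1e6
= 31.3371 MPa

31.3371


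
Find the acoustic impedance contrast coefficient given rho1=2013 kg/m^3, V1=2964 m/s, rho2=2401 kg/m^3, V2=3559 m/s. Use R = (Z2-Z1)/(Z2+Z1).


Z1 = 2013 * 2964 = 5966532
Z2 = 2401 * 3559 = 8545159
R = (8545159 - 5966532) / (8545159 + 5966532) = 2578627 / 14511691 = 0.1777

0.1777


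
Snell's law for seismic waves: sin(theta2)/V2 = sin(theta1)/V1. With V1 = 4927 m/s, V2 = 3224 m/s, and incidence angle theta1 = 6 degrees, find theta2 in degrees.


sin(theta1) = sin(6 deg) = 0.104528
sin(theta2) = V2/V1 * sin(theta1) = 3224/4927 * 0.104528 = 0.068399
theta2 = arcsin(0.068399) = 3.922 degrees

3.922


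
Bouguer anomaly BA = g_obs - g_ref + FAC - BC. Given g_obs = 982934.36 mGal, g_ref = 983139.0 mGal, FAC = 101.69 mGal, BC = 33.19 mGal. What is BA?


BA = g_obs - g_ref + FAC - BC
= 982934.36 - 983139.0 + 101.69 - 33.19
= -136.14 mGal

-136.14


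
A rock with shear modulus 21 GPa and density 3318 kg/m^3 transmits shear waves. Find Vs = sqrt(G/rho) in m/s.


Convert G to Pa: G = 21e9 Pa
Compute G/rho = 21e9 / 3318 = 6329113.9241
Vs = sqrt(6329113.9241) = 2515.77 m/s

2515.77


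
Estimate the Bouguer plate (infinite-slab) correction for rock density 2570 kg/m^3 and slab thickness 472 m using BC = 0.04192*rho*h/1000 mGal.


BC = 0.04192 * rho * h / 1000
= 0.04192 * 2570 * 472 / 1000
= 50.8506 mGal

50.8506


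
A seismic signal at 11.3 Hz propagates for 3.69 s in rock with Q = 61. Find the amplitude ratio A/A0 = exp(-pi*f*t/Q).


pi*f*t/Q = pi*11.3*3.69/61 = 2.147459
A/A0 = exp(-2.147459) = 0.116781

0.116781


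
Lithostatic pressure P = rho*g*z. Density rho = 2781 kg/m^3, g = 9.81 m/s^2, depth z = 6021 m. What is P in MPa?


P = rho * g * z / 1e6
= 2781 * 9.81 * 6021 / 1e6
= 164262573.81 / 1e6
= 164.2626 MPa

164.2626


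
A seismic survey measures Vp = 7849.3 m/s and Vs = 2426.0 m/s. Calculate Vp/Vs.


Vp/Vs = 7849.3 / 2426.0
= 3.2355

3.2355


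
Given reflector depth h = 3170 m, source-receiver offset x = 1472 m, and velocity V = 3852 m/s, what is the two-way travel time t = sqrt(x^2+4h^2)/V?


x^2 + 4h^2 = 1472^2 + 4*3170^2 = 2166784 + 40195600 = 42362384
sqrt(42362384) = 6508.6392
t = 6508.6392 / 3852 = 1.6897 s

1.6897


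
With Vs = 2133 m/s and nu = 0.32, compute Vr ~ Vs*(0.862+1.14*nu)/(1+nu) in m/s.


Numerator factor = 0.862 + 1.14*0.32 = 1.2268
Denominator = 1 + 0.32 = 1.32
Vr = 2133 * 1.2268 / 1.32 = 1982.4 m/s

1982.4


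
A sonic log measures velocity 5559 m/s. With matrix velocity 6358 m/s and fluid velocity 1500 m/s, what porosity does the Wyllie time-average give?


1/V - 1/Vm = 1/5559 - 1/6358 = 2.261e-05
1/Vf - 1/Vm = 1/1500 - 1/6358 = 0.00050938
phi = 2.261e-05 / 0.00050938 = 0.0444

0.0444


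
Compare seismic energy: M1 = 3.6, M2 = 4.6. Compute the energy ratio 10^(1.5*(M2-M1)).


M2 - M1 = 4.6 - 3.6 = 1.0
1.5 * 1.0 = 1.5
ratio = 10^1.5 = 31.62

31.62


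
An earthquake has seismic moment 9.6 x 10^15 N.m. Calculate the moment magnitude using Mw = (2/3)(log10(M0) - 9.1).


log10(M0) = log10(9.6 x 10^15) = 15.9823
Mw = 2/3 * (15.9823 - 9.1)
= 2/3 * 6.8823
= 4.59

4.59


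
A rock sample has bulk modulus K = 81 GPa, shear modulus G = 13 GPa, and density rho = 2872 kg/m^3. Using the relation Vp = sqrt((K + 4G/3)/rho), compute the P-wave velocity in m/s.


First compute the effective modulus:
K + 4G/3 = 81e9 + 4*13e9/3 = 98333333333.33 Pa
Then divide by density:
98333333333.33 / 2872 = 34238625.8124 Pa/(kg/m^3)
Take the square root:
Vp = sqrt(34238625.8124) = 5851.38 m/s

5851.38


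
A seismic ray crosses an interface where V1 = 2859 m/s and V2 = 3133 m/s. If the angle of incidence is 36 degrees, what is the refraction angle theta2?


sin(theta1) = sin(36 deg) = 0.587785
sin(theta2) = V2/V1 * sin(theta1) = 3133/2859 * 0.587785 = 0.644117
theta2 = arcsin(0.644117) = 40.0995 degrees

40.0995


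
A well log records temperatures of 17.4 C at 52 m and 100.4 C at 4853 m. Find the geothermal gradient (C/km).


dT = 100.4 - 17.4 = 83.0 C
dz = 4853 - 52 = 4801 m
gradient = dT/dz * 1000 = 83.0/4801 * 1000 = 17.2881 C/km

17.2881


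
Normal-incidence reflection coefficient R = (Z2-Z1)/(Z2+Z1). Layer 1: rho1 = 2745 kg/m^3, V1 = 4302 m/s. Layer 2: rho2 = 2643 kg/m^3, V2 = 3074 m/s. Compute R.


Z1 = 2745 * 4302 = 11808990
Z2 = 2643 * 3074 = 8124582
R = (8124582 - 11808990) / (8124582 + 11808990) = -3684408 / 19933572 = -0.1848

-0.1848


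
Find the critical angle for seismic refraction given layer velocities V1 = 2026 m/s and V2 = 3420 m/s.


V1/V2 = 2026/3420 = 0.592398
theta_c = arcsin(0.592398) = 36.3273 degrees

36.3273


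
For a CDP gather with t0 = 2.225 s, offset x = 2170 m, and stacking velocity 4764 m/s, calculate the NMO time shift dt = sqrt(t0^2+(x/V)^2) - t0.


x/Vnmo = 2170/4764 = 0.4555
(x/Vnmo)^2 = 0.20748
t0^2 = 4.950625
sqrt(4.950625 + 0.20748) = 2.271146
dt = 2.271146 - 2.225 = 0.046146

0.046146


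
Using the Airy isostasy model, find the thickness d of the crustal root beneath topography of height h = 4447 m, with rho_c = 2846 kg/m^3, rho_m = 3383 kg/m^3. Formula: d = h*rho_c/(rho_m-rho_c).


rho_m - rho_c = 3383 - 2846 = 537
d = 4447 * 2846 / 537
= 12656162 / 537
= 23568.27 m

23568.27


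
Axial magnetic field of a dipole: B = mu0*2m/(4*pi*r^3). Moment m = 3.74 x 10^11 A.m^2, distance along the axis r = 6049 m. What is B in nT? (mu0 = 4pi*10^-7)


m = 3.74 x 10^11 = 374000000000 A.m^2
2m = 748000000000 A.m^2
r^3 = 6049^3 = 221335335649
B = (4pi*10^-7) * 748000000000 / (4*pi * 221335335649) * 1e9
= 939964.521954 / 2781381857818.92 * 1e9
= 337.9487 nT

337.9487


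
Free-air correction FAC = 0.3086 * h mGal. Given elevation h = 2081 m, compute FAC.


FAC = 0.3086 * h
= 0.3086 * 2081
= 642.1966 mGal

642.1966


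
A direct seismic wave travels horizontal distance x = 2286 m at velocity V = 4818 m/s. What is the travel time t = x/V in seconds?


t = x / V
= 2286 / 4818
= 0.4745 s

0.4745


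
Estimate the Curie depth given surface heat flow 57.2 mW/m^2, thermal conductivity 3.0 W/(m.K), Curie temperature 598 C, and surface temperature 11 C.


T_Curie - T_surf = 598 - 11 = 587 C
Convert q to W/m^2: 57.2 mW/m^2 = 0.0572 W/m^2
d = 587 * 3.0 / 0.0572 = 30786.71 m

30786.71


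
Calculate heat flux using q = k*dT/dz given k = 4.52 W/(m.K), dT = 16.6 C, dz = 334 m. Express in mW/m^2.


q = k * dT / dz * 1000
= 4.52 * 16.6 / 334 * 1000
= 0.224647 * 1000
= 224.6467 mW/m^2

224.6467


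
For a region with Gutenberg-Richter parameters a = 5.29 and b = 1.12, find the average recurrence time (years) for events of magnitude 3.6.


log10(N) = 5.29 - 1.12*3.6 = 1.258
N = 10^1.258 = 18.113401
T = 1/N = 1/18.113401 = 0.0552 years

0.0552


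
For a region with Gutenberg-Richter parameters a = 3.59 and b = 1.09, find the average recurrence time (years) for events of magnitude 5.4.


log10(N) = 3.59 - 1.09*5.4 = -2.296
N = 10^-2.296 = 0.005058
T = 1/N = 1/0.005058 = 197.697 years

197.697


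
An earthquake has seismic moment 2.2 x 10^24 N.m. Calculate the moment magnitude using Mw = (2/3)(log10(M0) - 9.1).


log10(M0) = log10(2.2 x 10^24) = 24.3424
Mw = 2/3 * (24.3424 - 9.1)
= 2/3 * 15.2424
= 10.16

10.16


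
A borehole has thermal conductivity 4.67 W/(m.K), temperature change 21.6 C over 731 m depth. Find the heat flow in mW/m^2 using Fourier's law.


q = k * dT / dz * 1000
= 4.67 * 21.6 / 731 * 1000
= 0.137992 * 1000
= 137.9918 mW/m^2

137.9918


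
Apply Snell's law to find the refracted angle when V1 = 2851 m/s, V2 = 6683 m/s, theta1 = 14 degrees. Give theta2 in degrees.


sin(theta1) = sin(14 deg) = 0.241922
sin(theta2) = V2/V1 * sin(theta1) = 6683/2851 * 0.241922 = 0.567087
theta2 = arcsin(0.567087) = 34.5473 degrees

34.5473


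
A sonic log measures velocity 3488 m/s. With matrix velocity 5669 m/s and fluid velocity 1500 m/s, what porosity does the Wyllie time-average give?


1/V - 1/Vm = 1/3488 - 1/5669 = 0.0001103
1/Vf - 1/Vm = 1/1500 - 1/5669 = 0.00049027
phi = 0.0001103 / 0.00049027 = 0.225

0.225


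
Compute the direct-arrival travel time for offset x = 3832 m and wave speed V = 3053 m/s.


t = x / V
= 3832 / 3053
= 1.2552 s

1.2552


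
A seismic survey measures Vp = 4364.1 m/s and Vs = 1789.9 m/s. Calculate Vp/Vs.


Vp/Vs = 4364.1 / 1789.9
= 2.4382

2.4382


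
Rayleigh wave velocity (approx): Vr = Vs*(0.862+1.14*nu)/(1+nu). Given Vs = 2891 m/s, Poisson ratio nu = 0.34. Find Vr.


Numerator factor = 0.862 + 1.14*0.34 = 1.2496
Denominator = 1 + 0.34 = 1.34
Vr = 2891 * 1.2496 / 1.34 = 2695.97 m/s

2695.97


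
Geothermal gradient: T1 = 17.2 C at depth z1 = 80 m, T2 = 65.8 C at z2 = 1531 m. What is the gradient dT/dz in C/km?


dT = 65.8 - 17.2 = 48.6 C
dz = 1531 - 80 = 1451 m
gradient = dT/dz * 1000 = 48.6/1451 * 1000 = 33.4941 C/km

33.4941


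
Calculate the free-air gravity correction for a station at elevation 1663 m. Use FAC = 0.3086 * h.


FAC = 0.3086 * h
= 0.3086 * 1663
= 513.2018 mGal

513.2018


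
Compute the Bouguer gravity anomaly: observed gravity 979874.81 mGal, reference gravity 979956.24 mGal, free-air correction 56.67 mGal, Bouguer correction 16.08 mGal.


BA = g_obs - g_ref + FAC - BC
= 979874.81 - 979956.24 + 56.67 - 16.08
= -40.84 mGal

-40.84


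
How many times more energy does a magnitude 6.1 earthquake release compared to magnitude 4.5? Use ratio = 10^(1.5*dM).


M2 - M1 = 6.1 - 4.5 = 1.6
1.5 * 1.6 = 2.4
ratio = 10^2.4 = 251.19

251.19


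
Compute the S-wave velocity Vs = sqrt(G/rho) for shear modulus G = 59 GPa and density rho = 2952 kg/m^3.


Convert G to Pa: G = 59e9 Pa
Compute G/rho = 59e9 / 2952 = 19986449.8645
Vs = sqrt(19986449.8645) = 4470.62 m/s

4470.62


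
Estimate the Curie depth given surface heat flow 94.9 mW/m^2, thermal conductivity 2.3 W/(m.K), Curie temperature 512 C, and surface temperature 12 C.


T_Curie - T_surf = 512 - 12 = 500 C
Convert q to W/m^2: 94.9 mW/m^2 = 0.0949 W/m^2
d = 500 * 2.3 / 0.0949 = 12118.02 m

12118.02


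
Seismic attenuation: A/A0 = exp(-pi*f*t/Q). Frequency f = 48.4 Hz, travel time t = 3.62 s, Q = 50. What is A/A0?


pi*f*t/Q = pi*48.4*3.62/50 = 11.008643
A/A0 = exp(-11.008643) = 1.7e-05

1.700000e-05


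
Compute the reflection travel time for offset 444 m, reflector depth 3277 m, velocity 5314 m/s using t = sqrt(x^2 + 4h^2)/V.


x^2 + 4h^2 = 444^2 + 4*3277^2 = 197136 + 42954916 = 43152052
sqrt(43152052) = 6569.0221
t = 6569.0221 / 5314 = 1.2362 s

1.2362


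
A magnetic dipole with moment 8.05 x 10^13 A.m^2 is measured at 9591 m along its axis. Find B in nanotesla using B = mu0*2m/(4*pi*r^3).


m = 8.05 x 10^13 = 80500000000000 A.m^2
2m = 161000000000000 A.m^2
r^3 = 9591^3 = 882250012071
B = (4pi*10^-7) * 161000000000000 / (4*pi * 882250012071) * 1e9
= 202318566.891183 / 11086680626207.04 * 1e9
= 18248.7954 nT

18248.7954


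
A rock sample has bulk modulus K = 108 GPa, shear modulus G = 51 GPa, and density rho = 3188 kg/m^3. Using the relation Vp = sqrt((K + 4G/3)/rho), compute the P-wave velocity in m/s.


First compute the effective modulus:
K + 4G/3 = 108e9 + 4*51e9/3 = 176000000000.0 Pa
Then divide by density:
176000000000.0 / 3188 = 55207026.3488 Pa/(kg/m^3)
Take the square root:
Vp = sqrt(55207026.3488) = 7430.14 m/s

7430.14


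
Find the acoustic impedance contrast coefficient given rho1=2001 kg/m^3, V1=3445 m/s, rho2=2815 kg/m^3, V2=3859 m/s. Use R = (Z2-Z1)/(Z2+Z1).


Z1 = 2001 * 3445 = 6893445
Z2 = 2815 * 3859 = 10863085
R = (10863085 - 6893445) / (10863085 + 6893445) = 3969640 / 17756530 = 0.2236

0.2236


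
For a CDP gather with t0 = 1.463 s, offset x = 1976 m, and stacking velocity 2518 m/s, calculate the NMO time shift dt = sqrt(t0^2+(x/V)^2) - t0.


x/Vnmo = 1976/2518 = 0.78475
(x/Vnmo)^2 = 0.615832
t0^2 = 2.140369
sqrt(2.140369 + 0.615832) = 1.660181
dt = 1.660181 - 1.463 = 0.197181

0.197181


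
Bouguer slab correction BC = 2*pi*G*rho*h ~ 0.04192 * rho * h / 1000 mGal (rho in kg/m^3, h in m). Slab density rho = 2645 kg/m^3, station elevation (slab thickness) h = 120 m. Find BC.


BC = 0.04192 * rho * h / 1000
= 0.04192 * 2645 * 120 / 1000
= 13.3054 mGal

13.3054


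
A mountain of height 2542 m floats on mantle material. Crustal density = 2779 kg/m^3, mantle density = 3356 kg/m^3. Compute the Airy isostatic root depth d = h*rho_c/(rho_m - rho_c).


rho_m - rho_c = 3356 - 2779 = 577
d = 2542 * 2779 / 577
= 7064218 / 577
= 12243.01 m

12243.01


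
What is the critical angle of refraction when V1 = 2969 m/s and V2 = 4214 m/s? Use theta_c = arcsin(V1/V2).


V1/V2 = 2969/4214 = 0.704556
theta_c = arcsin(0.704556) = 44.7937 degrees

44.7937


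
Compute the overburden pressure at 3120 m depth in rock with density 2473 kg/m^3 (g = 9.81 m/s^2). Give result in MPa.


P = rho * g * z / 1e6
= 2473 * 9.81 * 3120 / 1e6
= 75691605.6 / 1e6
= 75.6916 MPa

75.6916


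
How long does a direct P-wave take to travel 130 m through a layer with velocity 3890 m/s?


t = x / V
= 130 / 3890
= 0.0334 s

0.0334


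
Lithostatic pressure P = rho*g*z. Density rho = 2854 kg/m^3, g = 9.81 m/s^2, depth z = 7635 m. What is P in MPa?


P = rho * g * z / 1e6
= 2854 * 9.81 * 7635 / 1e6
= 213762744.9 / 1e6
= 213.7627 MPa

213.7627


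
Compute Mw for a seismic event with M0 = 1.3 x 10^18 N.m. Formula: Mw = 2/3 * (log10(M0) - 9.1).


log10(M0) = log10(1.3 x 10^18) = 18.1139
Mw = 2/3 * (18.1139 - 9.1)
= 2/3 * 9.0139
= 6.01

6.01


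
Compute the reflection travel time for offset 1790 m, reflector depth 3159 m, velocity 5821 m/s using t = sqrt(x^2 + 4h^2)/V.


x^2 + 4h^2 = 1790^2 + 4*3159^2 = 3204100 + 39917124 = 43121224
sqrt(43121224) = 6566.6753
t = 6566.6753 / 5821 = 1.1281 s

1.1281


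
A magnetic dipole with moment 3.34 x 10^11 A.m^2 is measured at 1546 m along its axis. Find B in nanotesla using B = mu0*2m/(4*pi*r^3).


m = 3.34 x 10^11 = 334000000000 A.m^2
2m = 668000000000 A.m^2
r^3 = 1546^3 = 3695119336
B = (4pi*10^-7) * 668000000000 / (4*pi * 3695119336) * 1e9
= 839433.557039 / 46434239040.46 * 1e9
= 18077.9006 nT

18077.9006


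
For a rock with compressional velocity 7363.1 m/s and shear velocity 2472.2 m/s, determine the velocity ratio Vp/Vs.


Vp/Vs = 7363.1 / 2472.2
= 2.9784

2.9784


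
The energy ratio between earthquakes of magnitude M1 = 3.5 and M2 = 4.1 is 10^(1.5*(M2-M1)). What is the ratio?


M2 - M1 = 4.1 - 3.5 = 0.6
1.5 * 0.6 = 0.9
ratio = 10^0.9 = 7.94

7.94


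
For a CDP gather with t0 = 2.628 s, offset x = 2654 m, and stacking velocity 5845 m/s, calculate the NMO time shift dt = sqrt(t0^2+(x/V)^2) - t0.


x/Vnmo = 2654/5845 = 0.454063
(x/Vnmo)^2 = 0.206173
t0^2 = 6.906384
sqrt(6.906384 + 0.206173) = 2.666938
dt = 2.666938 - 2.628 = 0.038938

0.038938


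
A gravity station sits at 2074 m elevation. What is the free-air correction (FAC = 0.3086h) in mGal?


FAC = 0.3086 * h
= 0.3086 * 2074
= 640.0364 mGal

640.0364


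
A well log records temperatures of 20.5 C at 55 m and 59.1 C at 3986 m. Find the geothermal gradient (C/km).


dT = 59.1 - 20.5 = 38.6 C
dz = 3986 - 55 = 3931 m
gradient = dT/dz * 1000 = 38.6/3931 * 1000 = 9.8194 C/km

9.8194


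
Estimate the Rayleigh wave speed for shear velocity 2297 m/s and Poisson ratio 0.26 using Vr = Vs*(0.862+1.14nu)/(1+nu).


Numerator factor = 0.862 + 1.14*0.26 = 1.1584
Denominator = 1 + 0.26 = 1.26
Vr = 2297 * 1.1584 / 1.26 = 2111.78 m/s

2111.78


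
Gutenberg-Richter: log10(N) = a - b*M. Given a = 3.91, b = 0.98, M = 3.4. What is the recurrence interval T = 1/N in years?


log10(N) = 3.91 - 0.98*3.4 = 0.578
N = 10^0.578 = 3.784426
T = 1/N = 1/3.784426 = 0.2642 years

0.2642


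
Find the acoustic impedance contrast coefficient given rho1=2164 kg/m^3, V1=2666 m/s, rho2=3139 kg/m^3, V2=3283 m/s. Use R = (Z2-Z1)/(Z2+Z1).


Z1 = 2164 * 2666 = 5769224
Z2 = 3139 * 3283 = 10305337
R = (10305337 - 5769224) / (10305337 + 5769224) = 4536113 / 16074561 = 0.2822

0.2822


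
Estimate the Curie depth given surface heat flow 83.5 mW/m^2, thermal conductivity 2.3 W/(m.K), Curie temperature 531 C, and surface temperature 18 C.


T_Curie - T_surf = 531 - 18 = 513 C
Convert q to W/m^2: 83.5 mW/m^2 = 0.0835 W/m^2
d = 513 * 2.3 / 0.0835 = 14130.54 m

14130.54


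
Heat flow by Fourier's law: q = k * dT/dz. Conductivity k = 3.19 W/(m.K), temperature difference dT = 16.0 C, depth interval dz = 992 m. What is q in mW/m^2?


q = k * dT / dz * 1000
= 3.19 * 16.0 / 992 * 1000
= 0.051452 * 1000
= 51.4516 mW/m^2

51.4516


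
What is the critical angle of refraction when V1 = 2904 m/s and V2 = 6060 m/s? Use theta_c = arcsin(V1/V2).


V1/V2 = 2904/6060 = 0.479208
theta_c = arcsin(0.479208) = 28.6337 degrees

28.6337


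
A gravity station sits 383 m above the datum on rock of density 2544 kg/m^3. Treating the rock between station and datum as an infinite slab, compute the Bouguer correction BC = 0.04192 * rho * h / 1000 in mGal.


BC = 0.04192 * rho * h / 1000
= 0.04192 * 2544 * 383 / 1000
= 40.8448 mGal

40.8448


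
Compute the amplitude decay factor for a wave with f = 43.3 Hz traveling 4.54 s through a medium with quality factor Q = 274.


pi*f*t/Q = pi*43.3*4.54/274 = 2.253944
A/A0 = exp(-2.253944) = 0.104984

0.104984


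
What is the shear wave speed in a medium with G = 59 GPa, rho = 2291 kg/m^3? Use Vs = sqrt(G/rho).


Convert G to Pa: G = 59e9 Pa
Compute G/rho = 59e9 / 2291 = 25752946.3117
Vs = sqrt(25752946.3117) = 5074.74 m/s

5074.74


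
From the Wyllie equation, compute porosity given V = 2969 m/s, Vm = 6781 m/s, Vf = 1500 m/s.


1/V - 1/Vm = 1/2969 - 1/6781 = 0.00018934
1/Vf - 1/Vm = 1/1500 - 1/6781 = 0.0005192
phi = 0.00018934 / 0.0005192 = 0.3647

0.3647


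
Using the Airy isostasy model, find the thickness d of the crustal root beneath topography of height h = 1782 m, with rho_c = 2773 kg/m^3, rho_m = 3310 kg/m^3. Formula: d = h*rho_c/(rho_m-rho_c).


rho_m - rho_c = 3310 - 2773 = 537
d = 1782 * 2773 / 537
= 4941486 / 537
= 9202.02 m

9202.02


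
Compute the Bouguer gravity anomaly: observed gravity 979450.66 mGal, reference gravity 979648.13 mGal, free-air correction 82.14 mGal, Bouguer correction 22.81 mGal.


BA = g_obs - g_ref + FAC - BC
= 979450.66 - 979648.13 + 82.14 - 22.81
= -138.14 mGal

-138.14


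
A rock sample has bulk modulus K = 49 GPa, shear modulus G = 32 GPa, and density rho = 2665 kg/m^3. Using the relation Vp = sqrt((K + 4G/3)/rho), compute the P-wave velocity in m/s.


First compute the effective modulus:
K + 4G/3 = 49e9 + 4*32e9/3 = 91666666666.67 Pa
Then divide by density:
91666666666.67 / 2665 = 34396497.8111 Pa/(kg/m^3)
Take the square root:
Vp = sqrt(34396497.8111) = 5864.85 m/s

5864.85


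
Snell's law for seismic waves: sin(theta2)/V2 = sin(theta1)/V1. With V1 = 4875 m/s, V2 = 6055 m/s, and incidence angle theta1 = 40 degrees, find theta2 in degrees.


sin(theta1) = sin(40 deg) = 0.642788
sin(theta2) = V2/V1 * sin(theta1) = 6055/4875 * 0.642788 = 0.798375
theta2 = arcsin(0.798375) = 52.9752 degrees

52.9752


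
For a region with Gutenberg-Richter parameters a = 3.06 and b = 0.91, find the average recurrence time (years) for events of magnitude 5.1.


log10(N) = 3.06 - 0.91*5.1 = -1.581
N = 10^-1.581 = 0.026242
T = 1/N = 1/0.026242 = 38.1066 years

38.1066


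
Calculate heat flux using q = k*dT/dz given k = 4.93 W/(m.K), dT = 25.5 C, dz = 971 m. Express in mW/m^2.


q = k * dT / dz * 1000
= 4.93 * 25.5 / 971 * 1000
= 0.12947 * 1000
= 129.4696 mW/m^2

129.4696


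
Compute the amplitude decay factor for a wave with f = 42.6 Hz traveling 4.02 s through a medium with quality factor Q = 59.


pi*f*t/Q = pi*42.6*4.02/59 = 9.118712
A/A0 = exp(-9.118712) = 0.00011

1.100000e-04


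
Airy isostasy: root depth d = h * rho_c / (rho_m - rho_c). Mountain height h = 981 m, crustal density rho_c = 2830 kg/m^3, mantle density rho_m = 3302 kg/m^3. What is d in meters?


rho_m - rho_c = 3302 - 2830 = 472
d = 981 * 2830 / 472
= 2776230 / 472
= 5881.84 m

5881.84


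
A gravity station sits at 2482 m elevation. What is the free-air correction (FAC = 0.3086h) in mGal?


FAC = 0.3086 * h
= 0.3086 * 2482
= 765.9452 mGal

765.9452


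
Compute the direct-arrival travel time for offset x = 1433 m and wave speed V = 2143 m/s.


t = x / V
= 1433 / 2143
= 0.6687 s

0.6687


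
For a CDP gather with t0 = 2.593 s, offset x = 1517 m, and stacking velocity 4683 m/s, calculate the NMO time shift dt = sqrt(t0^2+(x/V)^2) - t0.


x/Vnmo = 1517/4683 = 0.323938
(x/Vnmo)^2 = 0.104936
t0^2 = 6.723649
sqrt(6.723649 + 0.104936) = 2.613156
dt = 2.613156 - 2.593 = 0.020156

0.020156


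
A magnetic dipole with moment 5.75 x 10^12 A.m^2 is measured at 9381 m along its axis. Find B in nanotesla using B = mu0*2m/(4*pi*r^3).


m = 5.75 x 10^12 = 5750000000000 A.m^2
2m = 11500000000000 A.m^2
r^3 = 9381^3 = 825557653341
B = (4pi*10^-7) * 11500000000000 / (4*pi * 825557653341) * 1e9
= 14451326.206513 / 10374263435403.66 * 1e9
= 1392.9978 nT

1392.9978


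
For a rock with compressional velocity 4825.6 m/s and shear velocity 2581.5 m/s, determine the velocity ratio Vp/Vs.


Vp/Vs = 4825.6 / 2581.5
= 1.8693

1.8693


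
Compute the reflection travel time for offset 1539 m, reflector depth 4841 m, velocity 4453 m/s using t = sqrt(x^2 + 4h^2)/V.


x^2 + 4h^2 = 1539^2 + 4*4841^2 = 2368521 + 93741124 = 96109645
sqrt(96109645) = 9803.5527
t = 9803.5527 / 4453 = 2.2016 s

2.2016


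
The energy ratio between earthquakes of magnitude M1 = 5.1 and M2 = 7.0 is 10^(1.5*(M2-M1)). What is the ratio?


M2 - M1 = 7.0 - 5.1 = 1.9
1.5 * 1.9 = 2.85
ratio = 10^2.85 = 707.95

707.95


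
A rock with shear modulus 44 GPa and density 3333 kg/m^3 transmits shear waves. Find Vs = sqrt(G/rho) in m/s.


Convert G to Pa: G = 44e9 Pa
Compute G/rho = 44e9 / 3333 = 13201320.132
Vs = sqrt(13201320.132) = 3633.36 m/s

3633.36


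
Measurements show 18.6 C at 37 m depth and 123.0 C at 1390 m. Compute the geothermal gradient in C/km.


dT = 123.0 - 18.6 = 104.4 C
dz = 1390 - 37 = 1353 m
gradient = dT/dz * 1000 = 104.4/1353 * 1000 = 77.1619 C/km

77.1619


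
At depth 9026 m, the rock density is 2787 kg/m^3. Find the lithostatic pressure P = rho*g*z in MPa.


P = rho * g * z / 1e6
= 2787 * 9.81 * 9026 / 1e6
= 246775082.22 / 1e6
= 246.7751 MPa

246.7751


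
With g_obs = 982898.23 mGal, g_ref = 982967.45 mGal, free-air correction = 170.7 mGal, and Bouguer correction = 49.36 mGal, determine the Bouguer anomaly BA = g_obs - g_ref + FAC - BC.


BA = g_obs - g_ref + FAC - BC
= 982898.23 - 982967.45 + 170.7 - 49.36
= 52.12 mGal

52.12


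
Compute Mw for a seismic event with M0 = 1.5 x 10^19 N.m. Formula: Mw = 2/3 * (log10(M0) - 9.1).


log10(M0) = log10(1.5 x 10^19) = 19.1761
Mw = 2/3 * (19.1761 - 9.1)
= 2/3 * 10.0761
= 6.72

6.72


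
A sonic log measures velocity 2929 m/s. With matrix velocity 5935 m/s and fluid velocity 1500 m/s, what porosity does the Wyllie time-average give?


1/V - 1/Vm = 1/2929 - 1/5935 = 0.00017292
1/Vf - 1/Vm = 1/1500 - 1/5935 = 0.00049817
phi = 0.00017292 / 0.00049817 = 0.3471

0.3471


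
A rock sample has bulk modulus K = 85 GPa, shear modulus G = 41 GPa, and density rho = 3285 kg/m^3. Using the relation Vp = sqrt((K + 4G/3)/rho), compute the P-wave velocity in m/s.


First compute the effective modulus:
K + 4G/3 = 85e9 + 4*41e9/3 = 139666666666.67 Pa
Then divide by density:
139666666666.67 / 3285 = 42516489.0918 Pa/(kg/m^3)
Take the square root:
Vp = sqrt(42516489.0918) = 6520.47 m/s

6520.47


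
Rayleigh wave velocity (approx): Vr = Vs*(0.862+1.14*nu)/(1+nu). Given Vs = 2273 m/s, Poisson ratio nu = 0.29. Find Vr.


Numerator factor = 0.862 + 1.14*0.29 = 1.1926
Denominator = 1 + 0.29 = 1.29
Vr = 2273 * 1.1926 / 1.29 = 2101.38 m/s

2101.38


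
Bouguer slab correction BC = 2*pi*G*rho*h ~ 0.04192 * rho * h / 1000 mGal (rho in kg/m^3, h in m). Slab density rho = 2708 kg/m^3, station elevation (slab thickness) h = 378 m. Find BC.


BC = 0.04192 * rho * h / 1000
= 0.04192 * 2708 * 378 / 1000
= 42.9103 mGal

42.9103


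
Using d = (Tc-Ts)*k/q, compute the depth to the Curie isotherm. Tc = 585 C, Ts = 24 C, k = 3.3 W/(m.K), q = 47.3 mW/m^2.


T_Curie - T_surf = 585 - 24 = 561 C
Convert q to W/m^2: 47.3 mW/m^2 = 0.0473 W/m^2
d = 561 * 3.3 / 0.0473 = 39139.53 m

39139.53


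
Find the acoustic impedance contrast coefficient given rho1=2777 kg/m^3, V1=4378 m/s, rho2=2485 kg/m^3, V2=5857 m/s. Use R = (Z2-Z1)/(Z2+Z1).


Z1 = 2777 * 4378 = 12157706
Z2 = 2485 * 5857 = 14554645
R = (14554645 - 12157706) / (14554645 + 12157706) = 2396939 / 26712351 = 0.0897

0.0897


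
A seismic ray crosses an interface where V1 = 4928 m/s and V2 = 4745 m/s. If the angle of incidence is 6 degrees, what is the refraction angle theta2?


sin(theta1) = sin(6 deg) = 0.104528
sin(theta2) = V2/V1 * sin(theta1) = 4745/4928 * 0.104528 = 0.100647
theta2 = arcsin(0.100647) = 5.7764 degrees

5.7764


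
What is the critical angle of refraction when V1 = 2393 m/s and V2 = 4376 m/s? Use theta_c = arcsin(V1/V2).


V1/V2 = 2393/4376 = 0.546846
theta_c = arcsin(0.546846) = 33.1509 degrees

33.1509


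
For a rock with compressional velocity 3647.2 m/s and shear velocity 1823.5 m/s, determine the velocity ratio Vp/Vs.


Vp/Vs = 3647.2 / 1823.5
= 2.0001

2.0001


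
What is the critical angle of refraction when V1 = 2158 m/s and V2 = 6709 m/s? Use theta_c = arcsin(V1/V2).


V1/V2 = 2158/6709 = 0.321657
theta_c = arcsin(0.321657) = 18.7632 degrees

18.7632


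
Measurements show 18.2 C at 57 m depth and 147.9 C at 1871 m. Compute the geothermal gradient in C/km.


dT = 147.9 - 18.2 = 129.7 C
dz = 1871 - 57 = 1814 m
gradient = dT/dz * 1000 = 129.7/1814 * 1000 = 71.4994 C/km

71.4994


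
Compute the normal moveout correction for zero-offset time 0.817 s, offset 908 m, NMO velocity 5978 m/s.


x/Vnmo = 908/5978 = 0.15189
(x/Vnmo)^2 = 0.023071
t0^2 = 0.667489
sqrt(0.667489 + 0.023071) = 0.830999
dt = 0.830999 - 0.817 = 0.013999

0.013999


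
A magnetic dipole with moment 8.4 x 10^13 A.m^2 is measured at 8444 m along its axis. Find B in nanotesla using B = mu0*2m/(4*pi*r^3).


m = 8.4 x 10^13 = 84000000000000 A.m^2
2m = 168000000000000 A.m^2
r^3 = 8444^3 = 602066792384
B = (4pi*10^-7) * 168000000000000 / (4*pi * 602066792384) * 1e9
= 211115026.321234 / 7565794447695.78 * 1e9
= 27903.8808 nT

27903.8808


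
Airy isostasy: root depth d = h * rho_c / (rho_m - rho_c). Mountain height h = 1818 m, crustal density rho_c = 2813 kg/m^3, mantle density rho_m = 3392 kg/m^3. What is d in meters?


rho_m - rho_c = 3392 - 2813 = 579
d = 1818 * 2813 / 579
= 5114034 / 579
= 8832.53 m

8832.53


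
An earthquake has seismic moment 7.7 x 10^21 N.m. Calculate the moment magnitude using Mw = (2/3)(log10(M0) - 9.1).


log10(M0) = log10(7.7 x 10^21) = 21.8865
Mw = 2/3 * (21.8865 - 9.1)
= 2/3 * 12.7865
= 8.52

8.52


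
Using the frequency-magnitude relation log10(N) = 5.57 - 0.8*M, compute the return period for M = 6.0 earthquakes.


log10(N) = 5.57 - 0.8*6.0 = 0.77
N = 10^0.77 = 5.888437
T = 1/N = 1/5.888437 = 0.1698 years

0.1698


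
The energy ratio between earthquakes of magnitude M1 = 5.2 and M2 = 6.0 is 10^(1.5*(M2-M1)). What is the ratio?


M2 - M1 = 6.0 - 5.2 = 0.8
1.5 * 0.8 = 1.2
ratio = 10^1.2 = 15.85

15.85


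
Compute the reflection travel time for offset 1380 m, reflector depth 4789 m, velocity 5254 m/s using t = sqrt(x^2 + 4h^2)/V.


x^2 + 4h^2 = 1380^2 + 4*4789^2 = 1904400 + 91738084 = 93642484
sqrt(93642484) = 9676.9047
t = 9676.9047 / 5254 = 1.8418 s

1.8418


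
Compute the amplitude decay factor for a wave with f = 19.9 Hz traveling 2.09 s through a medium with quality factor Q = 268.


pi*f*t/Q = pi*19.9*2.09/268 = 0.487545
A/A0 = exp(-0.487545) = 0.614132

0.614132


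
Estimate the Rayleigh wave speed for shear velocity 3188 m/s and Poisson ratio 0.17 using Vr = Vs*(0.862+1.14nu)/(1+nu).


Numerator factor = 0.862 + 1.14*0.17 = 1.0558
Denominator = 1 + 0.17 = 1.17
Vr = 3188 * 1.0558 / 1.17 = 2876.83 m/s

2876.83


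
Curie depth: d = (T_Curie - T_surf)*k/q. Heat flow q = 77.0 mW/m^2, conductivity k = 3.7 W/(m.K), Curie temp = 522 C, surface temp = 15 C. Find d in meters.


T_Curie - T_surf = 522 - 15 = 507 C
Convert q to W/m^2: 77.0 mW/m^2 = 0.077 W/m^2
d = 507 * 3.7 / 0.077 = 24362.34 m

24362.34


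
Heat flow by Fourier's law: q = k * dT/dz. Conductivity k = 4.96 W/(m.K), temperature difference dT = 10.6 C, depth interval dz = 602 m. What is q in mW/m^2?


q = k * dT / dz * 1000
= 4.96 * 10.6 / 602 * 1000
= 0.087336 * 1000
= 87.3355 mW/m^2

87.3355


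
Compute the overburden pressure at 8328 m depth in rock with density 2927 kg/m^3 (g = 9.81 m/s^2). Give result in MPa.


P = rho * g * z / 1e6
= 2927 * 9.81 * 8328 / 1e6
= 239129109.36 / 1e6
= 239.1291 MPa

239.1291


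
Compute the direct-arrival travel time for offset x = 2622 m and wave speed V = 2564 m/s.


t = x / V
= 2622 / 2564
= 1.0226 s

1.0226


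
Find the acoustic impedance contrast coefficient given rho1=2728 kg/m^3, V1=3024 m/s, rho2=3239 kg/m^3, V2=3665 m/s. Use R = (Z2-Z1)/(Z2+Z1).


Z1 = 2728 * 3024 = 8249472
Z2 = 3239 * 3665 = 11870935
R = (11870935 - 8249472) / (11870935 + 8249472) = 3621463 / 20120407 = 0.18

0.18


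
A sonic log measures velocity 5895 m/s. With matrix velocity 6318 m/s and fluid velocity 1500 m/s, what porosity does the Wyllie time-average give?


1/V - 1/Vm = 1/5895 - 1/6318 = 1.136e-05
1/Vf - 1/Vm = 1/1500 - 1/6318 = 0.00050839
phi = 1.136e-05 / 0.00050839 = 0.0223

0.0223


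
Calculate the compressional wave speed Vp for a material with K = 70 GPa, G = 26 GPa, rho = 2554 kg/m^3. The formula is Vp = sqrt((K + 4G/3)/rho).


First compute the effective modulus:
K + 4G/3 = 70e9 + 4*26e9/3 = 104666666666.67 Pa
Then divide by density:
104666666666.67 / 2554 = 40981466.9799 Pa/(kg/m^3)
Take the square root:
Vp = sqrt(40981466.9799) = 6401.68 m/s

6401.68


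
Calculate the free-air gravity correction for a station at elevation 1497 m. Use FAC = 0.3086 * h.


FAC = 0.3086 * h
= 0.3086 * 1497
= 461.9742 mGal

461.9742


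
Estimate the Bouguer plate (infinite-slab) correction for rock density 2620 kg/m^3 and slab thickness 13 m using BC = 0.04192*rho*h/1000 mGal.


BC = 0.04192 * rho * h / 1000
= 0.04192 * 2620 * 13 / 1000
= 1.4278 mGal

1.4278


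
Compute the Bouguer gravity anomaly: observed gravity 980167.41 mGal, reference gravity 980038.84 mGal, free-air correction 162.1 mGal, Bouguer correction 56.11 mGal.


BA = g_obs - g_ref + FAC - BC
= 980167.41 - 980038.84 + 162.1 - 56.11
= 234.56 mGal

234.56


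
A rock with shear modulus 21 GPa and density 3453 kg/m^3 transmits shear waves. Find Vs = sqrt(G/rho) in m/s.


Convert G to Pa: G = 21e9 Pa
Compute G/rho = 21e9 / 3453 = 6081668.1147
Vs = sqrt(6081668.1147) = 2466.1 m/s

2466.1


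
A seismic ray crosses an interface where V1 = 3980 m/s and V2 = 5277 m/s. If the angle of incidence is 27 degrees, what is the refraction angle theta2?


sin(theta1) = sin(27 deg) = 0.45399
sin(theta2) = V2/V1 * sin(theta1) = 5277/3980 * 0.45399 = 0.601937
theta2 = arcsin(0.601937) = 37.0087 degrees

37.0087


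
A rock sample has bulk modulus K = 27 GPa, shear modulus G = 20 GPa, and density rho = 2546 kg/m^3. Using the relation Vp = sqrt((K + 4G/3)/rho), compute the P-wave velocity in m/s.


First compute the effective modulus:
K + 4G/3 = 27e9 + 4*20e9/3 = 53666666666.67 Pa
Then divide by density:
53666666666.67 / 2546 = 21078816.4441 Pa/(kg/m^3)
Take the square root:
Vp = sqrt(21078816.4441) = 4591.17 m/s

4591.17


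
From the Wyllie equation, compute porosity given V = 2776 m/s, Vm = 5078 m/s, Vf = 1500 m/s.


1/V - 1/Vm = 1/2776 - 1/5078 = 0.0001633
1/Vf - 1/Vm = 1/1500 - 1/5078 = 0.00046974
phi = 0.0001633 / 0.00046974 = 0.3476

0.3476


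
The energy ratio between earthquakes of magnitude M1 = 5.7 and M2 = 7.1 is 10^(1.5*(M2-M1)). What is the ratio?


M2 - M1 = 7.1 - 5.7 = 1.4
1.5 * 1.4 = 2.1
ratio = 10^2.1 = 125.89

125.89


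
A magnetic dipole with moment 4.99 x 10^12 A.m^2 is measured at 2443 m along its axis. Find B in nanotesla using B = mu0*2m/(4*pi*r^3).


m = 4.99 x 10^12 = 4990000000000 A.m^2
2m = 9980000000000 A.m^2
r^3 = 2443^3 = 14580432307
B = (4pi*10^-7) * 9980000000000 / (4*pi * 14580432307) * 1e9
= 12541237.87313 / 183223116087.34 * 1e9
= 68447.9019 nT

68447.9019


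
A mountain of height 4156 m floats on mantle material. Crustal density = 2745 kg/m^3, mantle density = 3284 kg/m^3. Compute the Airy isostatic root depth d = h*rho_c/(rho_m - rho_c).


rho_m - rho_c = 3284 - 2745 = 539
d = 4156 * 2745 / 539
= 11408220 / 539
= 21165.53 m

21165.53


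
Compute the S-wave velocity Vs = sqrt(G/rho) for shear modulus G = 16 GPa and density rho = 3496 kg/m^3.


Convert G to Pa: G = 16e9 Pa
Compute G/rho = 16e9 / 3496 = 4576659.0389
Vs = sqrt(4576659.0389) = 2139.31 m/s

2139.31


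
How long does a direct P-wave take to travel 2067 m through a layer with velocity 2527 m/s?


t = x / V
= 2067 / 2527
= 0.818 s

0.818


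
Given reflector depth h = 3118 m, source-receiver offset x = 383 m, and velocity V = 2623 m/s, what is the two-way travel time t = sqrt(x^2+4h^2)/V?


x^2 + 4h^2 = 383^2 + 4*3118^2 = 146689 + 38887696 = 39034385
sqrt(39034385) = 6247.7504
t = 6247.7504 / 2623 = 2.3819 s

2.3819


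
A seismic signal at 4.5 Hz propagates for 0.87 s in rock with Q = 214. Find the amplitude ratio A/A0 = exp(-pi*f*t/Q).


pi*f*t/Q = pi*4.5*0.87/214 = 0.057474
A/A0 = exp(-0.057474) = 0.944147

0.944147


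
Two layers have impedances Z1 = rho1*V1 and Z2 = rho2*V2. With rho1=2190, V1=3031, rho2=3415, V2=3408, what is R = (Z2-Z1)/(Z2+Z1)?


Z1 = 2190 * 3031 = 6637890
Z2 = 3415 * 3408 = 11638320
R = (11638320 - 6637890) / (11638320 + 6637890) = 5000430 / 18276210 = 0.2736

0.2736


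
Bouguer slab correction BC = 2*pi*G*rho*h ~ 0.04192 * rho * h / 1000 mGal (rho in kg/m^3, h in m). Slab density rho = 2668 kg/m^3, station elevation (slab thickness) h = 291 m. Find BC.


BC = 0.04192 * rho * h / 1000
= 0.04192 * 2668 * 291 / 1000
= 32.5462 mGal

32.5462


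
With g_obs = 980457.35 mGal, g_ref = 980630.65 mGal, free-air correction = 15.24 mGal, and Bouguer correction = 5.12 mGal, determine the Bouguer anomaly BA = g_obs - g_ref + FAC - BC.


BA = g_obs - g_ref + FAC - BC
= 980457.35 - 980630.65 + 15.24 - 5.12
= -163.18 mGal

-163.18


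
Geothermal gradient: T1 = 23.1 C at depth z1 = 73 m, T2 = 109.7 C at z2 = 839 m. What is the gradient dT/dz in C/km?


dT = 109.7 - 23.1 = 86.6 C
dz = 839 - 73 = 766 m
gradient = dT/dz * 1000 = 86.6/766 * 1000 = 113.0548 C/km

113.0548


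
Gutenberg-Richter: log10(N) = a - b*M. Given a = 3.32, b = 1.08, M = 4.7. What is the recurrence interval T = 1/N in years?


log10(N) = 3.32 - 1.08*4.7 = -1.756
N = 10^-1.756 = 0.017539
T = 1/N = 1/0.017539 = 57.0164 years

57.0164


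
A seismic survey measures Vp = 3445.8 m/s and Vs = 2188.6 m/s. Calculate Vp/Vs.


Vp/Vs = 3445.8 / 2188.6
= 1.5744

1.5744


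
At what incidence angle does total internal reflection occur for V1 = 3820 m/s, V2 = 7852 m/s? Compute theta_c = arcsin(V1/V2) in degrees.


V1/V2 = 3820/7852 = 0.4865
theta_c = arcsin(0.4865) = 29.1108 degrees

29.1108


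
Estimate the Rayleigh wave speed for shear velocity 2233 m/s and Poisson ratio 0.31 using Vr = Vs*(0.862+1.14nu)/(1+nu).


Numerator factor = 0.862 + 1.14*0.31 = 1.2154
Denominator = 1 + 0.31 = 1.31
Vr = 2233 * 1.2154 / 1.31 = 2071.75 m/s

2071.75


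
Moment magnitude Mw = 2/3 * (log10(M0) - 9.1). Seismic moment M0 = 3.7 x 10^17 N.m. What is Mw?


log10(M0) = log10(3.7 x 10^17) = 17.5682
Mw = 2/3 * (17.5682 - 9.1)
= 2/3 * 8.4682
= 5.65

5.65


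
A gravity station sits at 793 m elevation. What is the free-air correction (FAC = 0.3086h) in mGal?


FAC = 0.3086 * h
= 0.3086 * 793
= 244.7198 mGal

244.7198


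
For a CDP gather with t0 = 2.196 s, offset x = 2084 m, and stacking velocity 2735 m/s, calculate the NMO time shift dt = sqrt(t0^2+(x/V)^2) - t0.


x/Vnmo = 2084/2735 = 0.761974
(x/Vnmo)^2 = 0.580605
t0^2 = 4.822416
sqrt(4.822416 + 0.580605) = 2.32444
dt = 2.32444 - 2.196 = 0.12844

0.12844


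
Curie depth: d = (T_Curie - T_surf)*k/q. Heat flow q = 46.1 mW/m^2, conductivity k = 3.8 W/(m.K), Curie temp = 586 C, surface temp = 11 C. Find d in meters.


T_Curie - T_surf = 586 - 11 = 575 C
Convert q to W/m^2: 46.1 mW/m^2 = 0.0461 W/m^2
d = 575 * 3.8 / 0.0461 = 47396.96 m

47396.96


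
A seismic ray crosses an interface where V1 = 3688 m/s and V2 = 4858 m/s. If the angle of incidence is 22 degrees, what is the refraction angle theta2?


sin(theta1) = sin(22 deg) = 0.374607
sin(theta2) = V2/V1 * sin(theta1) = 4858/3688 * 0.374607 = 0.493449
theta2 = arcsin(0.493449) = 29.5675 degrees

29.5675
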